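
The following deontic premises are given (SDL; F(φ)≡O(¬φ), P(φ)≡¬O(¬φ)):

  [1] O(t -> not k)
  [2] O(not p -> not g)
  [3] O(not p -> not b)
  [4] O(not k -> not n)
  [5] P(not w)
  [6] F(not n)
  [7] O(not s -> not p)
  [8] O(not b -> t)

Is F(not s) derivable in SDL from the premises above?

F(not n) at premise 6 means O(n).
Premise 4, O(not k -> not n), contraposes to O(n -> k); with O(n) we get O(k).
Premise 1, O(t -> not k), contraposes to O(k -> not t); with O(k) we get O(not t).
Premise 8 is O(not b -> t); contrapositively O(not t -> b). Since O(not t) holds, K gives O(b).
The contrapositive of premise 3 (O(not p -> not b)) is O(b -> p), and O(b) is already established, so O(p).
The contrapositive of premise 7 (O(not s -> not p)) is O(p -> s), and O(p) is already established, so O(s).
Premises 2, 5 do not contribute to this derivation.
So O(s) holds, i.e. F(not s). The claim follows.

Yes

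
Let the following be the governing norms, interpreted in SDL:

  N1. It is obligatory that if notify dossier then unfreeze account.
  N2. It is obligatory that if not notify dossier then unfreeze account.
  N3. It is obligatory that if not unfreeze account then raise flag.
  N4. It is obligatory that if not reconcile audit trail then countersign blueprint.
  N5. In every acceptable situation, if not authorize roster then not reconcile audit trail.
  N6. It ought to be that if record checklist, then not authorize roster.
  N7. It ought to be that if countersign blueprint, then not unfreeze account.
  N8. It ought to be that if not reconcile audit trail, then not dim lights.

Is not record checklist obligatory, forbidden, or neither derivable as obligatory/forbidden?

Obligatory

By case analysis on ¬notify_dossier: premise 2 gives O(¬notify_dossier → unfreeze_account) and premise 1 gives O(notify_dossier → unfreeze_account), so O(unfreeze_account) either way.
Premise 7 is O(countersign_blueprint → ¬unfreeze_account); contrapositively O(unfreeze_account → ¬countersign_blueprint). Since O(unfreeze_account) holds, K gives O(¬countersign_blueprint).
Premise 4, O(¬reconcile_audit_trail → countersign_blueprint), contraposes to O(¬countersign_blueprint → reconcile_audit_trail); with O(¬countersign_blueprint) we get O(reconcile_audit_trail).
Premise 5, O(¬authorize_roster → ¬reconcile_audit_trail), contraposes to O(reconcile_audit_trail → authorize_roster); with O(reconcile_audit_trail) we get O(authorize_roster).
Premise 6, O(record_checklist → ¬authorize_roster), contraposes to O(authorize_roster → ¬record_checklist); with O(authorize_roster) we get O(¬record_checklist).
Premises 3, 8 do not contribute to this derivation.
Hence ¬record_checklist is obligatory.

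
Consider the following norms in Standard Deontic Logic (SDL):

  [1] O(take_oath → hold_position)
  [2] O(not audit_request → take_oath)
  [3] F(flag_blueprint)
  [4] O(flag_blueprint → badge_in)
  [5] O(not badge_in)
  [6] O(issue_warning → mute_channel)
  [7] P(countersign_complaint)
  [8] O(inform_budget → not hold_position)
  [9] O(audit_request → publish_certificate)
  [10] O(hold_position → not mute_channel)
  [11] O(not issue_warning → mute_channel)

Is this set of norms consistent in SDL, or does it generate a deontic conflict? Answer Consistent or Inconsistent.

Consistent

Premise 4 is O(flag_blueprint → badge_in), but O(flag_blueprint) is not derivable from the premises, so it does not yield O(badge_in).
So O(badge_in) is not derivable, and the apparent clash with O(not badge_in) does not arise.
A world satisfying every obligation exists (e.g. audit_request=true, badge_in=false, countersign_complaint=false, flag_blueprint=false, hold_position=false, inform_budget=false, issue_warning=false, mute_channel=true, publish_certificate=true, take_oath=false); no atom is both obligatory and forbidden, so the set is consistent.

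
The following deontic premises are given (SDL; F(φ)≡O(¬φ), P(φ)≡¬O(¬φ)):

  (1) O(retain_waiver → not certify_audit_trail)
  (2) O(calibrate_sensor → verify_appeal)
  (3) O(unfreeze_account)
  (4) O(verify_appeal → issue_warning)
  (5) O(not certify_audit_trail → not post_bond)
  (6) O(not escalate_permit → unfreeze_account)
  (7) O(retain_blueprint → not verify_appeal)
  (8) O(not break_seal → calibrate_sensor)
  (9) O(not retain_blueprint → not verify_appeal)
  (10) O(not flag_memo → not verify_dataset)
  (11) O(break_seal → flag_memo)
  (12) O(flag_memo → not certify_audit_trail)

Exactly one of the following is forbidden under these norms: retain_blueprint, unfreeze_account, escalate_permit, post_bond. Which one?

post_bond

Premises 9 and 7 are O(not retain_blueprint → not verify_appeal) and O(retain_blueprint → not verify_appeal); every ideal world satisfies not retain_blueprint or retain_blueprint, so in either case not verify_appeal holds — hence O(not verify_appeal).
The contrapositive of premise 2 (O(calibrate_sensor → verify_appeal)) is O(not verify_appeal → not calibrate_sensor), and O(not verify_appeal) is already established, so O(not calibrate_sensor).
Premise 8, O(not break_seal → calibrate_sensor), contraposes to O(not calibrate_sensor → break_seal); with O(not calibrate_sensor) we get O(break_seal).
With premise 11, O(break_seal → flag_memo), the K-axiom yields O(flag_memo).
Applying K to premise 12 (O(flag_memo → not certify_audit_trail)) and O(flag_memo) yields O(not certify_audit_trail).
Applying K to premise 5 (O(not certify_audit_trail → not post_bond)) and O(not certify_audit_trail) yields O(not post_bond).
So O(not post_bond) holds, i.e. post_bond is forbidden. None of the other listed options is forbidden under the premises.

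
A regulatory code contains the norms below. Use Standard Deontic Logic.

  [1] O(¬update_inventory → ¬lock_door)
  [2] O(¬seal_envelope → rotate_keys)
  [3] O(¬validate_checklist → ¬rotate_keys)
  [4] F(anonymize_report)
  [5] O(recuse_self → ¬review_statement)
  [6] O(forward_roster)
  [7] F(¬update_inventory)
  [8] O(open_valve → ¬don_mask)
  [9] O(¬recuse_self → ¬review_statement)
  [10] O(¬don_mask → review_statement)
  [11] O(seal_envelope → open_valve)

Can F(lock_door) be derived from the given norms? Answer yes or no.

Premise 1 is O(¬update_inventory → ¬lock_door), but O(¬update_inventory) is not derivable from the premises, so it does not yield O(¬lock_door).
No other premise forces O(¬lock_door). An ideal world satisfying every premise can still have lock_door true, so F(lock_door) is not derivable.

No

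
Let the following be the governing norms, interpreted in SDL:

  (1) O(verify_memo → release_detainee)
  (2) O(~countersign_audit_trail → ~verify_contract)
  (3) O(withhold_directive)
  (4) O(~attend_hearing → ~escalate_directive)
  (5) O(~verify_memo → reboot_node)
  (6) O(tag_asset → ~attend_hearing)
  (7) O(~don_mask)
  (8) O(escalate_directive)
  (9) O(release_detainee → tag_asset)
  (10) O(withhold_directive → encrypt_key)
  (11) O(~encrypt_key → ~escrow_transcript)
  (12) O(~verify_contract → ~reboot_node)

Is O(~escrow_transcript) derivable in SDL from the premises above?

Premise 11 is O(~encrypt_key → ~escrow_transcript), but O(~encrypt_key) is not derivable from the premises, so it does not yield O(~escrow_transcript).
No other premise forces O(~escrow_transcript). An ideal world satisfying every premise can still have ~escrow_transcript false, so O(~escrow_transcript) is not derivable.

No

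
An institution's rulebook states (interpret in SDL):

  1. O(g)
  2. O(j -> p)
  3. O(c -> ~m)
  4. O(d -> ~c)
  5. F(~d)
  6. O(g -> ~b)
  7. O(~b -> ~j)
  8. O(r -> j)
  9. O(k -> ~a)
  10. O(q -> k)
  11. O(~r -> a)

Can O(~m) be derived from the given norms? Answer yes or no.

No

Premise 3 is O(c -> ~m), but O(c) is not derivable from the premises, so it does not yield O(~m).
No other premise forces O(~m). An ideal world satisfying every premise can still have ~m false, so O(~m) is not derivable.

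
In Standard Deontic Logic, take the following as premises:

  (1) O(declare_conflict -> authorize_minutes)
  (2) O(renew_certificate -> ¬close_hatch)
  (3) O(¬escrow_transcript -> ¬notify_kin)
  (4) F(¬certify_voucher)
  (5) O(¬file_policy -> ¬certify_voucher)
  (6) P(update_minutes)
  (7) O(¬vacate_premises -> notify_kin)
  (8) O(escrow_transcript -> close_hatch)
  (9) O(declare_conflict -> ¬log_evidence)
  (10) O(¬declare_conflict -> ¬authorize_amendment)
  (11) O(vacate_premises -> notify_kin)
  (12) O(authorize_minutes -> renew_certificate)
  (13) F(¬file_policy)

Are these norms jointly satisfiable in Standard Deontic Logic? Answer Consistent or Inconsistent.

Consistent

Premise 5 is O(¬file_policy -> ¬certify_voucher), but O(¬file_policy) is not derivable from the premises, so it does not yield O(¬certify_voucher).
So O(¬certify_voucher) is not derivable, and the apparent clash with O(certify_voucher) does not arise.
A world satisfying every obligation exists (e.g. authorize_amendment=false, authorize_minutes=false, certify_voucher=true, close_hatch=true, declare_conflict=false, escrow_transcript=true, file_policy=true, log_evidence=false, notify_kin=true, renew_certificate=false, update_minutes=false, vacate_premises=false); no atom is both obligatory and forbidden, so the set is consistent.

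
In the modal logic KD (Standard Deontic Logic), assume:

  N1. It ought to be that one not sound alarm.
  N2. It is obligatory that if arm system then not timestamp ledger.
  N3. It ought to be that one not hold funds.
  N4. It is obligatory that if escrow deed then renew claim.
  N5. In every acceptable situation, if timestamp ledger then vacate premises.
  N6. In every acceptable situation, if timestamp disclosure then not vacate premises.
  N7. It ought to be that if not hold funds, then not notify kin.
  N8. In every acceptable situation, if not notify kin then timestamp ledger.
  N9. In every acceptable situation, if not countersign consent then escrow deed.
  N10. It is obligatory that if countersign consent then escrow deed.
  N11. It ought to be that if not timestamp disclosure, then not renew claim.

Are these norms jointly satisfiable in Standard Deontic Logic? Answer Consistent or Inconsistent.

Inconsistent

Premises 9 and 10 are O(¬countersign_consent → escrow_deed) and O(countersign_consent → escrow_deed); every ideal world satisfies ¬countersign_consent or countersign_consent, so in either case escrow_deed holds — hence O(escrow_deed).
Premise 4 is O(escrow_deed → renew_claim); since O(escrow_deed), deontic closure gives O(renew_claim).
The contrapositive of premise 11 (O(¬timestamp_disclosure → ¬renew_claim)) is O(renew_claim → timestamp_disclosure), and O(renew_claim) is already established, so O(timestamp_disclosure).
Applying K to premise 6 (O(timestamp_disclosure → ¬vacate_premises)) and O(timestamp_disclosure) yields O(¬vacate_premises).
Premise 5 is O(timestamp_ledger → vacate_premises); contrapositively O(¬vacate_premises → ¬timestamp_ledger). Since O(¬vacate_premises) holds, K gives O(¬timestamp_ledger).
The contrapositive of premise 8 (O(¬notify_kin → timestamp_ledger)) is O(¬timestamp_ledger → notify_kin), and O(¬timestamp_ledger) is already established, so O(notify_kin).
Premise 7 is O(¬hold_funds → ¬notify_kin); contrapositively O(notify_kin → hold_funds). Since O(notify_kin) holds, K gives O(hold_funds).
However, premise 3 gives O(¬hold_funds).
We now have both O(hold_funds) and O(¬hold_funds) — hold_funds is simultaneously obligatory and forbidden, violating the D-axiom.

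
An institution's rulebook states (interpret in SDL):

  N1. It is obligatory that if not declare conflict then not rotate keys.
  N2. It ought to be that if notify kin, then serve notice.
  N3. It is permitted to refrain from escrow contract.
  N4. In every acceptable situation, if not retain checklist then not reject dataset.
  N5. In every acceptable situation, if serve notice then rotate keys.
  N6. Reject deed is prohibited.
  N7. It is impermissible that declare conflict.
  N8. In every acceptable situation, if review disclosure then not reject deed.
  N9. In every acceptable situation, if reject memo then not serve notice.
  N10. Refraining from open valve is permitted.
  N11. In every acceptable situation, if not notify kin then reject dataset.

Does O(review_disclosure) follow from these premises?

Premise 8 is O(review_disclosure → ¬reject_deed); even if O(¬reject_deed) held, inferring O(review_disclosure) would be affirming the consequent — invalid.
No other premise forces O(review_disclosure). An ideal world satisfying every premise can still have review_disclosure false, so O(review_disclosure) is not derivable.

No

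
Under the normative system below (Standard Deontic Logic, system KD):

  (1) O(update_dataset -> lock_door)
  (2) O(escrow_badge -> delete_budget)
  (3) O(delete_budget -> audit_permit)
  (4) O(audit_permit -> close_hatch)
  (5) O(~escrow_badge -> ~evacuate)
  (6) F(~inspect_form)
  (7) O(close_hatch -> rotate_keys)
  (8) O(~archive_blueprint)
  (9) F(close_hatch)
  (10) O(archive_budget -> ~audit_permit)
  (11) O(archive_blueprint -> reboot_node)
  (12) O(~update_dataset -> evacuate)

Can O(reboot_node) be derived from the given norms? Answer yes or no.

No

Premise 11 is O(archive_blueprint -> reboot_node), but O(archive_blueprint) is not derivable from the premises, so it does not yield O(reboot_node).
No other premise forces O(reboot_node). An ideal world satisfying every premise can still have reboot_node false, so O(reboot_node) is not derivable.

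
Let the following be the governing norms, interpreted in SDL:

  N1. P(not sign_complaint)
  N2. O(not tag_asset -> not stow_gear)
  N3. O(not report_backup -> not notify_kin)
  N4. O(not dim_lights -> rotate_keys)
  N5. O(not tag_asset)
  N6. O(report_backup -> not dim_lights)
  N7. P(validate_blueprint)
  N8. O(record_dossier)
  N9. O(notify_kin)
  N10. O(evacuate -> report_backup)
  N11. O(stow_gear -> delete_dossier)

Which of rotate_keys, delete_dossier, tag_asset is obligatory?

rotate_keys

From premise 9 we have O(notify_kin).
Premise 3 is O(not report_backup -> not notify_kin); contrapositively O(notify_kin -> report_backup). Since O(notify_kin) holds, K gives O(report_backup).
From O(report_backup) and premise 6, O(report_backup -> not dim_lights), we obtain O(not dim_lights).
Applying K to premise 4 (O(not dim_lights -> rotate_keys)) and O(not dim_lights) yields O(rotate_keys).
So O(rotate_keys) holds — rotate_keys is obligatory. None of the other listed options is made obligatory by any chain of premises.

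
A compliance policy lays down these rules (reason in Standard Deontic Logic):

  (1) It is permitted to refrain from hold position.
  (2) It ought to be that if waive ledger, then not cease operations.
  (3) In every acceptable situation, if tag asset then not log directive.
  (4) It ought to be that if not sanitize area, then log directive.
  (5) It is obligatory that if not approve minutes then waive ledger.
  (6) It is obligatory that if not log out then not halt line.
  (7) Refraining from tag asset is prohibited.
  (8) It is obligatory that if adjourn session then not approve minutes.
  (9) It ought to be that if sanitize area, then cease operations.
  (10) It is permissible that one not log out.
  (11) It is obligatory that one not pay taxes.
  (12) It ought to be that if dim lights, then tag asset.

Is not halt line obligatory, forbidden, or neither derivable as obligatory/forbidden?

Neither

Premise 6 is O(¬log_out → ¬halt_line), but O(¬log_out) is not derivable from the premises (the permission P(¬log_out) asserts only ¬O(log_out), not O(¬log_out)), so it does not yield O(¬halt_line).
No premise or chain of K-axiom applications forces O(¬halt_line), and none forces O(halt_line). So ¬halt_line is neither obligatory nor forbidden under these norms.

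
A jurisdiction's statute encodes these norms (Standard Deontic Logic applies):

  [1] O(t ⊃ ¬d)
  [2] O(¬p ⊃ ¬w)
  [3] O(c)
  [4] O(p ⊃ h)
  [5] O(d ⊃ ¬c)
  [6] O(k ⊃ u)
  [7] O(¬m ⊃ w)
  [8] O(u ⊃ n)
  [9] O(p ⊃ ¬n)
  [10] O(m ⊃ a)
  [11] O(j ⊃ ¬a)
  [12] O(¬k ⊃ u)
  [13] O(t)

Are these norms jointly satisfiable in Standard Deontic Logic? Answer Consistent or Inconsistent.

Consistent

Premise 5 is O(d ⊃ ¬c), but O(d) is not derivable from the premises, so it does not yield O(¬c).
So O(¬c) is not derivable, and the apparent clash with O(c) does not arise.
A world satisfying every obligation exists (e.g. a=true, c=true, d=false, h=false, j=false, k=false, m=true, n=true, p=false, t=true, u=true, w=false); no atom is both obligatory and forbidden, so the set is consistent.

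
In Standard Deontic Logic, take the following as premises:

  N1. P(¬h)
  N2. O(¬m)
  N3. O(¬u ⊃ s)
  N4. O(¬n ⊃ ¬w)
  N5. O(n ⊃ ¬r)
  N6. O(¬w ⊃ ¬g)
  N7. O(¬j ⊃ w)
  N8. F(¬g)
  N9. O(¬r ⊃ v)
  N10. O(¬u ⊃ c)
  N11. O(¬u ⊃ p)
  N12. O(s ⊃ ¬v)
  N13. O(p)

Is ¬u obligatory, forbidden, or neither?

Premise 8 is F(¬g), i.e. O(g).
The contrapositive of premise 6 (O(¬w ⊃ ¬g)) is O(g ⊃ w), and O(g) is already established, so O(w).
Premise 4 is O(¬n ⊃ ¬w); contrapositively O(w ⊃ n). Since O(w) holds, K gives O(n).
Applying K to premise 5 (O(n ⊃ ¬r)) and O(n) yields O(¬r).
With premise 9, O(¬r ⊃ v), the K-axiom yields O(v).
Premise 12, O(s ⊃ ¬v), contraposes to O(v ⊃ ¬s); with O(v) we get O(¬s).
Premise 3 is O(¬u ⊃ s); contrapositively O(¬s ⊃ u). Since O(¬s) holds, K gives O(u).
Premises 1, 2, 7, 10, 11, 13 do not contribute to this derivation.
Thus O(u), which is F(¬u): ¬u is forbidden.

Forbidden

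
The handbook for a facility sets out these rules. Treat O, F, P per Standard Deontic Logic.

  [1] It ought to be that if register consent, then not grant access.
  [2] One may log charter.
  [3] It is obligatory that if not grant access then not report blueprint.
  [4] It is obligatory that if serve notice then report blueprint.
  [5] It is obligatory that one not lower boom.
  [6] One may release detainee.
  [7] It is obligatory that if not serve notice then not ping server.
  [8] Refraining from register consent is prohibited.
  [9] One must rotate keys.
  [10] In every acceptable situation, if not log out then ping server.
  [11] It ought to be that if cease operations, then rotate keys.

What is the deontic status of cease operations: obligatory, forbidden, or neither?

Neither

Premise 11 is O(cease_operations → rotate_keys); even if O(rotate_keys) held, inferring O(cease_operations) would be affirming the consequent — invalid.
No premise or chain of K-axiom applications forces O(cease_operations), and none forces O(¬cease_operations). So cease_operations is neither obligatory nor forbidden under these norms.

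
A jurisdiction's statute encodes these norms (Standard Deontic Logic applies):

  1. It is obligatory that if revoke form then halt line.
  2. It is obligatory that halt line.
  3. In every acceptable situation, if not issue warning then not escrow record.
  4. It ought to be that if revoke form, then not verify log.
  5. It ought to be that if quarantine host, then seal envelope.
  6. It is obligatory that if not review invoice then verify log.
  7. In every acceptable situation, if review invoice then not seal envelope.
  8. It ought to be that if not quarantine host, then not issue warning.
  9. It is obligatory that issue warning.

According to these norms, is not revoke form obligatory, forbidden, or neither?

Obligatory

Premise 9 gives O(issue_warning).
The contrapositive of premise 8 (O(¬quarantine_host → ¬issue_warning)) is O(issue_warning → quarantine_host), and O(issue_warning) is already established, so O(quarantine_host).
With premise 5, O(quarantine_host → seal_envelope), the K-axiom yields O(seal_envelope).
The contrapositive of premise 7 (O(review_invoice → ¬seal_envelope)) is O(seal_envelope → ¬review_invoice), and O(seal_envelope) is already established, so O(¬review_invoice).
Premise 6 is O(¬review_invoice → verify_log); since O(¬review_invoice), deontic closure gives O(verify_log).
The contrapositive of premise 4 (O(revoke_form → ¬verify_log)) is O(verify_log → ¬revoke_form), and O(verify_log) is already established, so O(¬revoke_form).
Premises 1, 2, 3 do not contribute to this derivation.
Hence ¬revoke_form is obligatory.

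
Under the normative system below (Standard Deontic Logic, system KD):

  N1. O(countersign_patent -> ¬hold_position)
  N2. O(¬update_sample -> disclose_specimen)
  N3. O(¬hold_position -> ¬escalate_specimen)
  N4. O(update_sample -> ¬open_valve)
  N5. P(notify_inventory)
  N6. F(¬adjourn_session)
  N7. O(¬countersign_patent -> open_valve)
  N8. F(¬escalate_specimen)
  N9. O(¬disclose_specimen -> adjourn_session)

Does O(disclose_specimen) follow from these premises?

Yes

Premise 8 is F(¬escalate_specimen), i.e. O(escalate_specimen).
Premise 3 is O(¬hold_position -> ¬escalate_specimen); contrapositively O(escalate_specimen -> hold_position). Since O(escalate_specimen) holds, K gives O(hold_position).
Premise 1 is O(countersign_patent -> ¬hold_position); contrapositively O(hold_position -> ¬countersign_patent). Since O(hold_position) holds, K gives O(¬countersign_patent).
From O(¬countersign_patent) and premise 7, O(¬countersign_patent -> open_valve), we obtain O(open_valve).
The contrapositive of premise 4 (O(update_sample -> ¬open_valve)) is O(open_valve -> ¬update_sample), and O(open_valve) is already established, so O(¬update_sample).
Premise 2 is O(¬update_sample -> disclose_specimen); since O(¬update_sample), deontic closure gives O(disclose_specimen).
Premises 5, 6, 9 do not contribute to this derivation.
So O(disclose_specimen) follows.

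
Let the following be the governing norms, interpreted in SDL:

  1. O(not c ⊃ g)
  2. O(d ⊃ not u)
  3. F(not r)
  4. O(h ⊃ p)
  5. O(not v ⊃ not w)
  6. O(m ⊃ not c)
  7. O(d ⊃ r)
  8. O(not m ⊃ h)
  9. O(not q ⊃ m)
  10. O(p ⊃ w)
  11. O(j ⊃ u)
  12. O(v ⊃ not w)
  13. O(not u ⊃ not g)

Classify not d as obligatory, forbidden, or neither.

By case analysis on v: premise 12 gives O(v ⊃ not w) and premise 5 gives O(not v ⊃ not w), so O(not w) either way.
Premise 10 is O(p ⊃ w); contrapositively O(not w ⊃ not p). Since O(not w) holds, K gives O(not p).
Premise 4, O(h ⊃ p), contraposes to O(not p ⊃ not h); with O(not p) we get O(not h).
Premise 8, O(not m ⊃ h), contraposes to O(not h ⊃ m); with O(not h) we get O(m).
With premise 6, O(m ⊃ not c), the K-axiom yields O(not c).
From O(not c) and premise 1, O(not c ⊃ g), we obtain O(g).
Premise 13, O(not u ⊃ not g), contraposes to O(g ⊃ u); with O(g) we get O(u).
Premise 2, O(d ⊃ not u), contraposes to O(u ⊃ not d); with O(u) we get O(not d).
Premises 3, 7, 9, 11 do not contribute to this derivation.
Hence not d is obligatory.

Obligatory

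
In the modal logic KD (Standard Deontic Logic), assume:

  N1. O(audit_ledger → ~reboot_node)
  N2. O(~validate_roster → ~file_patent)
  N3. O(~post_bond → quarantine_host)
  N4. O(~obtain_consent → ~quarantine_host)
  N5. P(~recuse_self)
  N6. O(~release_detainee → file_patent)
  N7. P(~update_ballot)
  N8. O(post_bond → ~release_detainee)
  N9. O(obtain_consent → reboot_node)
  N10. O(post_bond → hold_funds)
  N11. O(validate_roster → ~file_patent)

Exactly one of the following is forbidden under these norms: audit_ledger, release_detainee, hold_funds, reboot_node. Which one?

Premises 2 and 11 cover both cases: O(~validate_roster → ~file_patent) and O(validate_roster → ~file_patent). Since ~validate_roster ∨ validate_roster is a tautology, O(~file_patent) follows.
Premise 6, O(~release_detainee → file_patent), contraposes to O(~file_patent → release_detainee); with O(~file_patent) we get O(release_detainee).
The contrapositive of premise 8 (O(post_bond → ~release_detainee)) is O(release_detainee → ~post_bond), and O(release_detainee) is already established, so O(~post_bond).
With premise 3, O(~post_bond → quarantine_host), the K-axiom yields O(quarantine_host).
The contrapositive of premise 4 (O(~obtain_consent → ~quarantine_host)) is O(quarantine_host → obtain_consent), and O(quarantine_host) is already established, so O(obtain_consent).
Applying K to premise 9 (O(obtain_consent → reboot_node)) and O(obtain_consent) yields O(reboot_node).
Premise 1, O(audit_ledger → ~reboot_node), contraposes to O(reboot_node → ~audit_ledger); with O(reboot_node) we get O(~audit_ledger).
So O(~audit_ledger) holds, i.e. audit_ledger is forbidden. None of the other listed options is forbidden under the premises.

audit_ledger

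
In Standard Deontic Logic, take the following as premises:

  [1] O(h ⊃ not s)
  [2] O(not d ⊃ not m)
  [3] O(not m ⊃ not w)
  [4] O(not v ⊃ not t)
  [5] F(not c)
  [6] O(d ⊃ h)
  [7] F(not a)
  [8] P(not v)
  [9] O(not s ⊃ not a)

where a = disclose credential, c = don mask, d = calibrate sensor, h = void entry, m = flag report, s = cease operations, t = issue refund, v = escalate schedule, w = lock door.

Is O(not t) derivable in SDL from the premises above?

Premise 4 is O(not v ⊃ not t), but O(not v) is not derivable from the premises (the permission P(not v) asserts only not O(v), not O(not v)), so it does not yield O(not t).
No other premise forces O(not t). An ideal world satisfying every premise can still have not t false, so O(not t) is not derivable.

No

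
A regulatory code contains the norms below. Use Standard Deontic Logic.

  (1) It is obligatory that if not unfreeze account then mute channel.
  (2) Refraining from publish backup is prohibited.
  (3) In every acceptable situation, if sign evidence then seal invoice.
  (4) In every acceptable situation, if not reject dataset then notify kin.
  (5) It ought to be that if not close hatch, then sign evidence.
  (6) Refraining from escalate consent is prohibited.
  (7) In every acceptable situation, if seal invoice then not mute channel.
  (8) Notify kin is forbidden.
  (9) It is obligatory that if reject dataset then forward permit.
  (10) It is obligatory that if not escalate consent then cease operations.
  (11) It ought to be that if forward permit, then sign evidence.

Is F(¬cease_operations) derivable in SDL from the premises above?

Premise 10 is O(¬escalate_consent → cease_operations), but O(¬escalate_consent) is not derivable from the premises, so it does not yield O(cease_operations).
No other premise forces O(cease_operations). An ideal world satisfying every premise can still have ¬cease_operations true, so F(¬cease_operations) is not derivable.

No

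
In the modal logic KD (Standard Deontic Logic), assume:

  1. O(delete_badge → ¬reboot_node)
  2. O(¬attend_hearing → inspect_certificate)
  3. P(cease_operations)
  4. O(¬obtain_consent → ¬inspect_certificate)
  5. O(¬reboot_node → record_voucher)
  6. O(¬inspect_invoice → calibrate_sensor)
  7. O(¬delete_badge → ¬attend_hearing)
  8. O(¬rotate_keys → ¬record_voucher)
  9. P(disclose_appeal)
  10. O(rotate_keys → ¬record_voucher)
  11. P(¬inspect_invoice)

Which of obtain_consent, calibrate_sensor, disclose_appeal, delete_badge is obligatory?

Premises 8 and 10 cover both cases: O(¬rotate_keys → ¬record_voucher) and O(rotate_keys → ¬record_voucher). Since ¬rotate_keys ∨ rotate_keys is a tautology, O(¬record_voucher) follows.
Premise 5, O(¬reboot_node → record_voucher), contraposes to O(¬record_voucher → reboot_node); with O(¬record_voucher) we get O(reboot_node).
Premise 1 is O(delete_badge → ¬reboot_node); contrapositively O(reboot_node → ¬delete_badge). Since O(reboot_node) holds, K gives O(¬delete_badge).
Applying K to premise 7 (O(¬delete_badge → ¬attend_hearing)) and O(¬delete_badge) yields O(¬attend_hearing).
Premise 2 is O(¬attend_hearing → inspect_certificate); since O(¬attend_hearing), deontic closure gives O(inspect_certificate).
Premise 4, O(¬obtain_consent → ¬inspect_certificate), contraposes to O(inspect_certificate → obtain_consent); with O(inspect_certificate) we get O(obtain_consent).
So O(obtain_consent) holds — obtain_consent is obligatory. None of the other listed options is made obligatory by any chain of premises.

obtain_consent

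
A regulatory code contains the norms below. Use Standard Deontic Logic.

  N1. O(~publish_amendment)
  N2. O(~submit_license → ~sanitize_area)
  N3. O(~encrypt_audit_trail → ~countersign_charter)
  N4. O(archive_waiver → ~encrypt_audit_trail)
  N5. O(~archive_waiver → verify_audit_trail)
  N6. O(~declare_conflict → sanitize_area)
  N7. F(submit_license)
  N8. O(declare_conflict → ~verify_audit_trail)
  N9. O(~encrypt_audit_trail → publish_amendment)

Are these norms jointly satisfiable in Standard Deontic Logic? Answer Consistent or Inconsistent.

Inconsistent

Premise 1 states O(~publish_amendment) outright.
Premise 9, O(~encrypt_audit_trail → publish_amendment), contraposes to O(~publish_amendment → encrypt_audit_trail); with O(~publish_amendment) we get O(encrypt_audit_trail).
Premise 4, O(archive_waiver → ~encrypt_audit_trail), contraposes to O(encrypt_audit_trail → ~archive_waiver); with O(encrypt_audit_trail) we get O(~archive_waiver).
With premise 5, O(~archive_waiver → verify_audit_trail), the K-axiom yields O(verify_audit_trail).
Premise 8 is O(declare_conflict → ~verify_audit_trail); contrapositively O(verify_audit_trail → ~declare_conflict). Since O(verify_audit_trail) holds, K gives O(~declare_conflict).
From O(~declare_conflict) and premise 6, O(~declare_conflict → sanitize_area), we obtain O(sanitize_area).
Premise 2, O(~submit_license → ~sanitize_area), contraposes to O(sanitize_area → submit_license); with O(sanitize_area) we get O(submit_license).
However, F(submit_license) at premise 7 amounts to O(~submit_license).
We now have both O(submit_license) and O(~submit_license) — submit_license is simultaneously obligatory and forbidden, violating the D-axiom.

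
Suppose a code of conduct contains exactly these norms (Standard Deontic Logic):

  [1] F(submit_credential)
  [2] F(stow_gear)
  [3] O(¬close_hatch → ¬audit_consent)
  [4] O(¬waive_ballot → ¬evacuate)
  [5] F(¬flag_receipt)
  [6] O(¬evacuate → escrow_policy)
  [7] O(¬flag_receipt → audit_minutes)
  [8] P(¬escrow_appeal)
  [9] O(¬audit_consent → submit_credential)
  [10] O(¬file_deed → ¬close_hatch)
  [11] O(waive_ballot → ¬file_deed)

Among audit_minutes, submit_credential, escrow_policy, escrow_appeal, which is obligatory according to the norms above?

escrow_policy

F(submit_credential) at premise 1 means O(¬submit_credential).
Premise 9, O(¬audit_consent → submit_credential), contraposes to O(¬submit_credential → audit_consent); with O(¬submit_credential) we get O(audit_consent).
Premise 3, O(¬close_hatch → ¬audit_consent), contraposes to O(audit_consent → close_hatch); with O(audit_consent) we get O(close_hatch).
The contrapositive of premise 10 (O(¬file_deed → ¬close_hatch)) is O(close_hatch → file_deed), and O(close_hatch) is already established, so O(file_deed).
Premise 11, O(waive_ballot → ¬file_deed), contraposes to O(file_deed → ¬waive_ballot); with O(file_deed) we get O(¬waive_ballot).
With premise 4, O(¬waive_ballot → ¬evacuate), the K-axiom yields O(¬evacuate).
Applying K to premise 6 (O(¬evacuate → escrow_policy)) and O(¬evacuate) yields O(escrow_policy).
So O(escrow_policy) holds — escrow_policy is obligatory. None of the other listed options is made obligatory by any chain of premises.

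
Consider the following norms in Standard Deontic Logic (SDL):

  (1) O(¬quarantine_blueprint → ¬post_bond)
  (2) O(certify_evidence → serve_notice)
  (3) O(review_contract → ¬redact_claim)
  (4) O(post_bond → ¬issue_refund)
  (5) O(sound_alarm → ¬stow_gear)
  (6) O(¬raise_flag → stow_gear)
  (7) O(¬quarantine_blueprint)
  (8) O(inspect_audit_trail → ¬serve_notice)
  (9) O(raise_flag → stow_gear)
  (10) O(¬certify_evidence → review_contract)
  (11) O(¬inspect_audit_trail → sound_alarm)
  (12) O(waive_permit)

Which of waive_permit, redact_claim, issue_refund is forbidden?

redact_claim

By case analysis on raise_flag: premise 9 gives O(raise_flag → stow_gear) and premise 6 gives O(¬raise_flag → stow_gear), so O(stow_gear) either way.
Premise 5, O(sound_alarm → ¬stow_gear), contraposes to O(stow_gear → ¬sound_alarm); with O(stow_gear) we get O(¬sound_alarm).
Premise 11, O(¬inspect_audit_trail → sound_alarm), contraposes to O(¬sound_alarm → inspect_audit_trail); with O(¬sound_alarm) we get O(inspect_audit_trail).
Premise 8 is O(inspect_audit_trail → ¬serve_notice); since O(inspect_audit_trail), deontic closure gives O(¬serve_notice).
The contrapositive of premise 2 (O(certify_evidence → serve_notice)) is O(¬serve_notice → ¬certify_evidence), and O(¬serve_notice) is already established, so O(¬certify_evidence).
From O(¬certify_evidence) and premise 10, O(¬certify_evidence → review_contract), we obtain O(review_contract).
Applying K to premise 3 (O(review_contract → ¬redact_claim)) and O(review_contract) yields O(¬redact_claim).
So O(¬redact_claim) holds, i.e. redact_claim is forbidden. None of the other listed options is forbidden under the premises.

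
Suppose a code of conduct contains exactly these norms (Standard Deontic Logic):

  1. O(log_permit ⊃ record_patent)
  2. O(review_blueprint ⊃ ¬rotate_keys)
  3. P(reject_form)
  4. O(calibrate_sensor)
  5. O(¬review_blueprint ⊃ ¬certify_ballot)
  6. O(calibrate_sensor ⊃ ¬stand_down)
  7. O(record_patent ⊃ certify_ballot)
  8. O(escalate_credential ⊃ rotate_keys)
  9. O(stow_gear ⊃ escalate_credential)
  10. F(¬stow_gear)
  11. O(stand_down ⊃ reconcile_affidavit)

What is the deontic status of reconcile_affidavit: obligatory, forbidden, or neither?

Premise 11 is O(stand_down ⊃ reconcile_affidavit), but O(stand_down) is not derivable from the premises, so it does not yield O(reconcile_affidavit).
No premise or chain of K-axiom applications forces O(reconcile_affidavit), and none forces O(¬reconcile_affidavit). So reconcile_affidavit is neither obligatory nor forbidden under these norms.

Neither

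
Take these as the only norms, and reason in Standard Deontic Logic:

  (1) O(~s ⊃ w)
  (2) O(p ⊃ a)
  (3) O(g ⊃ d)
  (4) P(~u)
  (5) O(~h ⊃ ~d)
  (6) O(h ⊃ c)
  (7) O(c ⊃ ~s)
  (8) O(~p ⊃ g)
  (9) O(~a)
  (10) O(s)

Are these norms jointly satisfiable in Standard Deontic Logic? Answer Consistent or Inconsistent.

Premise 10 gives O(s).
Premise 7 is O(c ⊃ ~s); contrapositively O(s ⊃ ~c). Since O(s) holds, K gives O(~c).
Premise 6 is O(h ⊃ c); contrapositively O(~c ⊃ ~h). Since O(~c) holds, K gives O(~h).
Applying K to premise 5 (O(~h ⊃ ~d)) and O(~h) yields O(~d).
The contrapositive of premise 3 (O(g ⊃ d)) is O(~d ⊃ ~g), and O(~d) is already established, so O(~g).
Premise 8, O(~p ⊃ g), contraposes to O(~g ⊃ p); with O(~g) we get O(p).
From O(p) and premise 2, O(p ⊃ a), we obtain O(a).
Yet premise 9 states O(~a).
We now have both O(a) and O(~a) — a is simultaneously obligatory and forbidden, violating the D-axiom.

Inconsistent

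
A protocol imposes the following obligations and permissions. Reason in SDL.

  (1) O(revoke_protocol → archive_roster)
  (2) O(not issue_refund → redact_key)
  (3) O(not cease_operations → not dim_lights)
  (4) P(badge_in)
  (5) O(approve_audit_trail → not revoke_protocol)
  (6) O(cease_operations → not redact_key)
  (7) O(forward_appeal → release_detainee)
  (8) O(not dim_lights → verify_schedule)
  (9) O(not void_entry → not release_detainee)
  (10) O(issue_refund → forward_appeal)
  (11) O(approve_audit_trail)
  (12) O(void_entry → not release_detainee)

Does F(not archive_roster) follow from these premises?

No

Premise 1 is O(revoke_protocol → archive_roster), but O(revoke_protocol) is not derivable from the premises, so it does not yield O(archive_roster).
No other premise forces O(archive_roster). An ideal world satisfying every premise can still have not archive_roster true, so F(not archive_roster) is not derivable.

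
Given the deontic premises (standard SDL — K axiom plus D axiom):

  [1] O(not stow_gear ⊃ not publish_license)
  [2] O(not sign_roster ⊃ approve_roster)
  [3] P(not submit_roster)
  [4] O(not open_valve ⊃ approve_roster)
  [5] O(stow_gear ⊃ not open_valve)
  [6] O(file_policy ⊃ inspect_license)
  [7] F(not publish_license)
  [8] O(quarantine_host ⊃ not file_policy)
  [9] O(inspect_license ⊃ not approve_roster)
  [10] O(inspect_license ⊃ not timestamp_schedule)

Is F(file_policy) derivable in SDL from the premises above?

Yes

Premise 7, F(not publish_license), is equivalent to O(publish_license).
The contrapositive of premise 1 (O(not stow_gear ⊃ not publish_license)) is O(publish_license ⊃ stow_gear), and O(publish_license) is already established, so O(stow_gear).
Applying K to premise 5 (O(stow_gear ⊃ not open_valve)) and O(stow_gear) yields O(not open_valve).
Applying K to premise 4 (O(not open_valve ⊃ approve_roster)) and O(not open_valve) yields O(approve_roster).
Premise 9 is O(inspect_license ⊃ not approve_roster); contrapositively O(approve_roster ⊃ not inspect_license). Since O(approve_roster) holds, K gives O(not inspect_license).
The contrapositive of premise 6 (O(file_policy ⊃ inspect_license)) is O(not inspect_license ⊃ not file_policy), and O(not inspect_license) is already established, so O(not file_policy).
Premises 2, 3, 8, 10 do not contribute to this derivation.
So O(not file_policy) holds, i.e. F(file_policy). The claim follows.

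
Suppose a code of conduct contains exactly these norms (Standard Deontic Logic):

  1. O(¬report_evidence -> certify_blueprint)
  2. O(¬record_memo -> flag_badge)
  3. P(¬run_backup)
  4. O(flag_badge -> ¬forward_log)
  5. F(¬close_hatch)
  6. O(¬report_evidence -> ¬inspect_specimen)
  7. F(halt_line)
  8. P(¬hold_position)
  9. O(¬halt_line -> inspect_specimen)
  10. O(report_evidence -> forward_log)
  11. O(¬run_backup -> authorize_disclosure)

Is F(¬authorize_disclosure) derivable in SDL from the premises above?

Premise 11 is O(¬run_backup -> authorize_disclosure), but O(¬run_backup) is not derivable from the premises (the permission P(¬run_backup) asserts only ¬O(run_backup), not O(¬run_backup)), so it does not yield O(authorize_disclosure).
No other premise forces O(authorize_disclosure). An ideal world satisfying every premise can still have ¬authorize_disclosure true, so F(¬authorize_disclosure) is not derivable.

No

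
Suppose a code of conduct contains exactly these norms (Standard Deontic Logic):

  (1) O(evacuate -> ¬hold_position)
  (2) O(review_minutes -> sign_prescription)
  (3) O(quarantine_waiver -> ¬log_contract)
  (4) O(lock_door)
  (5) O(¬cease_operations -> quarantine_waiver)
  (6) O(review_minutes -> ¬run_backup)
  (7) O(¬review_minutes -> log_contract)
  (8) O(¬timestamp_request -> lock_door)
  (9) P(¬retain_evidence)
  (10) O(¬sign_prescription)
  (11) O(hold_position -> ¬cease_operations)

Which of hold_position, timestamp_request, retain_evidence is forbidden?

hold_position

From premise 10 we have O(¬sign_prescription).
Premise 2 is O(review_minutes -> sign_prescription); contrapositively O(¬sign_prescription -> ¬review_minutes). Since O(¬sign_prescription) holds, K gives O(¬review_minutes).
From O(¬review_minutes) and premise 7, O(¬review_minutes -> log_contract), we obtain O(log_contract).
The contrapositive of premise 3 (O(quarantine_waiver -> ¬log_contract)) is O(log_contract -> ¬quarantine_waiver), and O(log_contract) is already established, so O(¬quarantine_waiver).
The contrapositive of premise 5 (O(¬cease_operations -> quarantine_waiver)) is O(¬quarantine_waiver -> cease_operations), and O(¬quarantine_waiver) is already established, so O(cease_operations).
The contrapositive of premise 11 (O(hold_position -> ¬cease_operations)) is O(cease_operations -> ¬hold_position), and O(cease_operations) is already established, so O(¬hold_position).
So O(¬hold_position) holds, i.e. hold_position is forbidden. None of the other listed options is forbidden under the premises.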